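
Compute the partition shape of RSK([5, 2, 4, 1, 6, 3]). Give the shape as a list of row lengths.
Row-insert each entry into an empty tableau.

After inserting 5: P = [[5]].
After inserting 2: P = [[2], [5]].
After inserting 4: P = [[2, 4], [5]].
After inserting 1: P = [[1, 4], [2], [5]].
After inserting 6: P = [[1, 4, 6], [2], [5]].
After inserting 3: P = [[1, 3, 6], [2, 4], [5]].

The final insertion tableau P = [[1, 3, 6], [2, 4], [5]] has shape [3, 2, 1].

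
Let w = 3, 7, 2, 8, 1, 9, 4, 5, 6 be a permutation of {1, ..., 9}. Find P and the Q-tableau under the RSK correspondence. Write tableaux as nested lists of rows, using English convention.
Insert each entry of the permutation into P by Schensted row insertion, recording in Q the position of each new cell.

Insert 3: appended to row 1. P = [[3]].
Insert 7: appended to row 1. P = [[3, 7]].
Insert 2: 2 bumps 3 from row 1; 3 starts row 2. P = [[2, 7], [3]].
Insert 8: appended to row 1. P = [[2, 7, 8], [3]].
Insert 1: 1 bumps 2 from row 1; 2 bumps 3 from row 2; 3 starts row 3. P = [[1, 7, 8], [2], [3]].
Insert 9: appended to row 1. P = [[1, 7, 8, 9], [2], [3]].
Insert 4: 4 bumps 7 from row 1; 7 appends to row 2. P = [[1, 4, 8, 9], [2, 7], [3]].
Insert 5: 5 bumps 8 from row 1; 8 appends to row 2. P = [[1, 4, 5, 9], [2, 7, 8], [3]].
Insert 6: 6 bumps 9 from row 1; 9 appends to row 2. P = [[1, 4, 5, 6], [2, 7, 8, 9], [3]].

So P = [[1, 4, 5, 6], [2, 7, 8, 9], [3]], Q = [[1, 2, 4, 6], [3, 7, 8, 9], [5]].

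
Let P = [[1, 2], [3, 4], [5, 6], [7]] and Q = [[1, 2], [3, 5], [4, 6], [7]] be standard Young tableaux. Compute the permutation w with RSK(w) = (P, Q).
Reverse the RSK construction: for i from n down to 1, find the cell of Q containing i, remove the entry at that cell from P, and reverse-bump it up through P; the value ejected from row 1 is w(i).

Step i=7: Q has 7 at row 4, column 1; remove 7 from row 4 of P and reverse-bump: 7 enters row 3 and ejects 6; 6 enters row 2 and ejects 4; 4 enters row 1 and ejects 2. So w(7) = 2. P is now [[1, 4], [3, 6], [5, 7]].
Step i=6: Q has 6 at row 3, column 2; remove 7 from row 3 of P and reverse-bump: 7 enters row 2 and ejects 6; 6 enters row 1 and ejects 4. So w(6) = 4. P is now [[1, 6], [3, 7], [5]].
Step i=5: Q has 5 at row 2, column 2; remove 7 from row 2 of P and reverse-bump: 7 enters row 1 and ejects 6. So w(5) = 6. P is now [[1, 7], [3], [5]].
Step i=4: Q has 4 at row 3, column 1; remove 5 from row 3 of P and reverse-bump: 5 enters row 2 and ejects 3; 3 enters row 1 and ejects 1. So w(4) = 1. P is now [[3, 7], [5]].
Step i=3: Q has 3 at row 2, column 1; remove 5 from row 2 of P and reverse-bump: 5 enters row 1 and ejects 3. So w(3) = 3. P is now [[5, 7]].
Step i=2: Q has 2 at row 1, column 2; remove that cell from P, ejecting 7. So w(2) = 7. P is now [[5]].
Step i=1: Q has 1 at row 1, column 1; remove that cell from P, ejecting 5. So w(1) = 5. P is now [].

So w = 5 7 3 1 6 4 2.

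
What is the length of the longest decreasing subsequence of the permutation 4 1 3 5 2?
3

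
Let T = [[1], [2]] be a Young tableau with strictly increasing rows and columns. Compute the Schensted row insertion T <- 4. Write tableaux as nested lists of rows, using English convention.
[[1, 4], [2]]

4 is larger than every entry of row 1, so it is appended to row 1. The new tableau is [[1, 4], [2]].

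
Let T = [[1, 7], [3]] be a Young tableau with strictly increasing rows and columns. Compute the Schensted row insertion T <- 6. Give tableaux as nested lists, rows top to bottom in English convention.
In row 1, 6 replaces 7 (the leftmost entry greater than 6); 7 is bumped to row 2. 7 is appended to row 2. The new tableau is [[1, 6], [3, 7]].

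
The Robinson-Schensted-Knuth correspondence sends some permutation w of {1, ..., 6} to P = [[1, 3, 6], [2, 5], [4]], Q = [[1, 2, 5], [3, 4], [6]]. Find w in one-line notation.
4 5 2 3 6 1

Reverse the RSK construction: for i from n down to 1, find the cell of Q containing i, remove the entry at that cell from P, and reverse-bump it up through P; the value ejected from row 1 is w(i).

Step i=6: Q has 6 at row 3, column 1; remove 4 from row 3 of P and reverse-bump: 4 enters row 2 and ejects 2; 2 enters row 1 and ejects 1. So w(6) = 1. P is now [[2, 3, 6], [4, 5]].
Step i=5: Q has 5 at row 1, column 3; remove that cell from P, ejecting 6. So w(5) = 6. P is now [[2, 3], [4, 5]].
Step i=4: Q has 4 at row 2, column 2; remove 5 from row 2 of P and reverse-bump: 5 enters row 1 and ejects 3. So w(4) = 3. P is now [[2, 5], [4]].
Step i=3: Q has 3 at row 2, column 1; remove 4 from row 2 of P and reverse-bump: 4 enters row 1 and ejects 2. So w(3) = 2. P is now [[4, 5]].
Step i=2: Q has 2 at row 1, column 2; remove that cell from P, ejecting 5. So w(2) = 5. P is now [[4]].
Step i=1: Q has 1 at row 1, column 1; remove that cell from P, ejecting 4. So w(1) = 4. P is now [].

So w = 4 5 2 3 6 1.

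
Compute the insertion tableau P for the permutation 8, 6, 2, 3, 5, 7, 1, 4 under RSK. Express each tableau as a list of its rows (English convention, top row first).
After inserting 8: P = [[8]].
After inserting 6: P = [[6], [8]].
After inserting 2: P = [[2], [6], [8]].
After inserting 3: P = [[2, 3], [6], [8]].
After inserting 5: P = [[2, 3, 5], [6], [8]].
After inserting 7: P = [[2, 3, 5, 7], [6], [8]].
After inserting 1: P = [[1, 3, 5, 7], [2], [6], [8]].
After inserting 4: P = [[1, 3, 4, 7], [2, 5], [6], [8]].

So P = [[1, 3, 4, 7], [2, 5], [6], [8]].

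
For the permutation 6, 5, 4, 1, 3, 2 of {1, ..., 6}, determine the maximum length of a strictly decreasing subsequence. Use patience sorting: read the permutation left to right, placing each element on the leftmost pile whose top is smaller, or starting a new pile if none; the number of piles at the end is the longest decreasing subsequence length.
6: new pile. tops = [6]
5: new pile. tops = [6, 5]
4: new pile. tops = [6, 5, 4]
1: new pile. tops = [6, 5, 4, 1]
3: onto pile 4 (replacing 1). tops = [6, 5, 4, 3]
2: new pile. tops = [6, 5, 4, 3, 2]

5 piles, so the longest decreasing subsequence has length 5.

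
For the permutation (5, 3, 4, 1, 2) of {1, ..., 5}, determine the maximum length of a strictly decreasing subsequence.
3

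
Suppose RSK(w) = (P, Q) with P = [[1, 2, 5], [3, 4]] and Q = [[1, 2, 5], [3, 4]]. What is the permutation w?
3 4 1 2 5

Reverse the RSK construction: for i from n down to 1, find the cell of Q containing i, remove the entry at that cell from P, and reverse-bump it up through P; the value ejected from row 1 is w(i).

Step i=5: Q has 5 at row 1, column 3; remove that cell from P, ejecting 5. So w(5) = 5. P is now [[1, 2], [3, 4]].
Step i=4: Q has 4 at row 2, column 2; remove 4 from row 2 of P and reverse-bump: 4 enters row 1 and ejects 2. So w(4) = 2. P is now [[1, 4], [3]].
Step i=3: Q has 3 at row 2, column 1; remove 3 from row 2 of P and reverse-bump: 3 enters row 1 and ejects 1. So w(3) = 1. P is now [[3, 4]].
Step i=2: Q has 2 at row 1, column 2; remove that cell from P, ejecting 4. So w(2) = 4. P is now [[3]].
Step i=1: Q has 1 at row 1, column 1; remove that cell from P, ejecting 3. So w(1) = 3. P is now [].

So w = 3 4 1 2 5.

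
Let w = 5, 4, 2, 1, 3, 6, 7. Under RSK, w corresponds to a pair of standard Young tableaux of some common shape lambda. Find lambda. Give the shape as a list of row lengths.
[4, 1, 1, 1]

Row-insert each entry into an empty tableau.

After inserting 5: P = [[5]].
After inserting 4: P = [[4], [5]].
After inserting 2: P = [[2], [4], [5]].
After inserting 1: P = [[1], [2], [4], [5]].
After inserting 3: P = [[1, 3], [2], [4], [5]].
After inserting 6: P = [[1, 3, 6], [2], [4], [5]].
After inserting 7: P = [[1, 3, 6, 7], [2], [4], [5]].

The final insertion tableau P = [[1, 3, 6, 7], [2], [4], [5]] has shape [4, 1, 1, 1].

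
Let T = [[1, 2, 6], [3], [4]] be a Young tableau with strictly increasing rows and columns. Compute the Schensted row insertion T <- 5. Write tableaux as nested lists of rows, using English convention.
[[1, 2, 5], [3, 6], [4]]

In row 1, 5 replaces 6 (the leftmost entry greater than 5); 6 is bumped to row 2. 6 is appended to row 2. The new tableau is [[1, 2, 5], [3, 6], [4]].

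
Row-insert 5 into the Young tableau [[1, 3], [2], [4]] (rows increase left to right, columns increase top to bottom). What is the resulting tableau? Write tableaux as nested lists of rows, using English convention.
[[1, 3, 5], [2], [4]]

5 is larger than every entry of row 1, so it is appended to row 1. The new tableau is [[1, 3, 5], [2], [4]].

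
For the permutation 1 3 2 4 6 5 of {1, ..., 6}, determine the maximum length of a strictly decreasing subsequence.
2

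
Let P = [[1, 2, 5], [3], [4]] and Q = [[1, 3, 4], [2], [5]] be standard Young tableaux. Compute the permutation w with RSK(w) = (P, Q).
Reverse the RSK construction: for i from n down to 1, find the cell of Q containing i, remove the entry at that cell from P, and reverse-bump it up through P; the value ejected from row 1 is w(i).

Step i=5: Q has 5 at row 3, column 1; remove 4 from row 3 of P and reverse-bump: 4 enters row 2 and ejects 3; 3 enters row 1 and ejects 2. So w(5) = 2. P is now [[1, 3, 5], [4]].
Step i=4: Q has 4 at row 1, column 3; remove that cell from P, ejecting 5. So w(4) = 5. P is now [[1, 3], [4]].
Step i=3: Q has 3 at row 1, column 2; remove that cell from P, ejecting 3. So w(3) = 3. P is now [[1], [4]].
Step i=2: Q has 2 at row 2, column 1; remove 4 from row 2 of P and reverse-bump: 4 enters row 1 and ejects 1. So w(2) = 1. P is now [[4]].
Step i=1: Q has 1 at row 1, column 1; remove that cell from P, ejecting 4. So w(1) = 4. P is now [].

So w = 4 1 3 5 2.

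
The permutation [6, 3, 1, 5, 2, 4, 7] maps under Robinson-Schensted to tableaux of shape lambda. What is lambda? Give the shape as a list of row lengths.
[4, 2, 1]

Row-insert each entry into an empty tableau.

After inserting 6: P = [[6]].
After inserting 3: P = [[3], [6]].
After inserting 1: P = [[1], [3], [6]].
After inserting 5: P = [[1, 5], [3], [6]].
After inserting 2: P = [[1, 2], [3, 5], [6]].
After inserting 4: P = [[1, 2, 4], [3, 5], [6]].
After inserting 7: P = [[1, 2, 4, 7], [3, 5], [6]].

The final insertion tableau P = [[1, 2, 4, 7], [3, 5], [6]] has shape [4, 2, 1].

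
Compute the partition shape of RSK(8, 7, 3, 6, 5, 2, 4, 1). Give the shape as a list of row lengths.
Row-insert each entry into an empty tableau.

After inserting 8: P = [[8]].
After inserting 7: P = [[7], [8]].
After inserting 3: P = [[3], [7], [8]].
After inserting 6: P = [[3, 6], [7], [8]].
After inserting 5: P = [[3, 5], [6], [7], [8]].
After inserting 2: P = [[2, 5], [3], [6], [7], [8]].
After inserting 4: P = [[2, 4], [3, 5], [6], [7], [8]].
After inserting 1: P = [[1, 4], [2, 5], [3], [6], [7], [8]].

The final insertion tableau P = [[1, 4], [2, 5], [3], [6], [7], [8]] has shape [2, 2, 1, 1, 1, 1].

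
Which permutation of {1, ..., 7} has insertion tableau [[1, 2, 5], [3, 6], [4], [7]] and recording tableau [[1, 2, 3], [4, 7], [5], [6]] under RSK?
Reverse the RSK construction: for i from n down to 1, find the cell of Q containing i, remove the entry at that cell from P, and reverse-bump it up through P; the value ejected from row 1 is w(i).

Step i=7: Q has 7 at row 2, column 2; remove 6 from row 2 of P and reverse-bump: 6 enters row 1 and ejects 5. So w(7) = 5. P is now [[1, 2, 6], [3], [4], [7]].
Step i=6: Q has 6 at row 4, column 1; remove 7 from row 4 of P and reverse-bump: 7 enters row 3 and ejects 4; 4 enters row 2 and ejects 3; 3 enters row 1 and ejects 2. So w(6) = 2. P is now [[1, 3, 6], [4], [7]].
Step i=5: Q has 5 at row 3, column 1; remove 7 from row 3 of P and reverse-bump: 7 enters row 2 and ejects 4; 4 enters row 1 and ejects 3. So w(5) = 3. P is now [[1, 4, 6], [7]].
Step i=4: Q has 4 at row 2, column 1; remove 7 from row 2 of P and reverse-bump: 7 enters row 1 and ejects 6. So w(4) = 6. P is now [[1, 4, 7]].
Step i=3: Q has 3 at row 1, column 3; remove that cell from P, ejecting 7. So w(3) = 7. P is now [[1, 4]].
Step i=2: Q has 2 at row 1, column 2; remove that cell from P, ejecting 4. So w(2) = 4. P is now [[1]].
Step i=1: Q has 1 at row 1, column 1; remove that cell from P, ejecting 1. So w(1) = 1. P is now [].

So w = 1 4 7 6 3 2 5.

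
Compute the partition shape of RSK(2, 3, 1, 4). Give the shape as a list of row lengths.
Row-insert each entry into an empty tableau.

After inserting 2: P = [[2]].
After inserting 3: P = [[2, 3]].
After inserting 1: P = [[1, 3], [2]].
After inserting 4: P = [[1, 3, 4], [2]].

The final insertion tableau P = [[1, 3, 4], [2]] has shape [3, 1].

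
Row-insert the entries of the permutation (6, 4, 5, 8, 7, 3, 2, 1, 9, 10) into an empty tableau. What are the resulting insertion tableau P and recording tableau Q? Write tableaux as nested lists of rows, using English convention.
Insert each entry of the permutation into P by Schensted row insertion, recording in Q the position of each new cell.

Insert 6: appended to row 1. P = [[6]].
Insert 4: 4 bumps 6 from row 1; 6 starts row 2. P = [[4], [6]].
Insert 5: appended to row 1. P = [[4, 5], [6]].
Insert 8: appended to row 1. P = [[4, 5, 8], [6]].
Insert 7: 7 bumps 8 from row 1; 8 appends to row 2. P = [[4, 5, 7], [6, 8]].
Insert 3: 3 bumps 4 from row 1; 4 bumps 6 from row 2; 6 starts row 3. P = [[3, 5, 7], [4, 8], [6]].
Insert 2: 2 bumps 3 from row 1; 3 bumps 4 from row 2; 4 bumps 6 from row 3; 6 starts row 4. P = [[2, 5, 7], [3, 8], [4], [6]].
Insert 1: 1 bumps 2 from row 1; 2 bumps 3 from row 2; 3 bumps 4 from row 3; 4 bumps 6 from row 4; 6 starts row 5. P = [[1, 5, 7], [2, 8], [3], [4], [6]].
Insert 9: appended to row 1. P = [[1, 5, 7, 9], [2, 8], [3], [4], [6]].
Insert 10: appended to row 1. P = [[1, 5, 7, 9, 10], [2, 8], [3], [4], [6]].

So P = [[1, 5, 7, 9, 10], [2, 8], [3], [4], [6]], Q = [[1, 3, 4, 9, 10], [2, 5], [6], [7], [8]].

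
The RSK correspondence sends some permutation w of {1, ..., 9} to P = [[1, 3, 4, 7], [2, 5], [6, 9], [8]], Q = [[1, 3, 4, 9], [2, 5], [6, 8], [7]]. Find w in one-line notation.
Reverse the RSK construction: for i from n down to 1, find the cell of Q containing i, remove the entry at that cell from P, and reverse-bump it up through P; the value ejected from row 1 is w(i).

Step i=9: Q has 9 at row 1, column 4; remove that cell from P, ejecting 7. So w(9) = 7. P is now [[1, 3, 4], [2, 5], [6, 9], [8]].
Step i=8: Q has 8 at row 3, column 2; remove 9 from row 3 of P and reverse-bump: 9 enters row 2 and ejects 5; 5 enters row 1 and ejects 4. So w(8) = 4. P is now [[1, 3, 5], [2, 9], [6], [8]].
Step i=7: Q has 7 at row 4, column 1; remove 8 from row 4 of P and reverse-bump: 8 enters row 3 and ejects 6; 6 enters row 2 and ejects 2; 2 enters row 1 and ejects 1. So w(7) = 1. P is now [[2, 3, 5], [6, 9], [8]].
Step i=6: Q has 6 at row 3, column 1; remove 8 from row 3 of P and reverse-bump: 8 enters row 2 and ejects 6; 6 enters row 1 and ejects 5. So w(6) = 5. P is now [[2, 3, 6], [8, 9]].
Step i=5: Q has 5 at row 2, column 2; remove 9 from row 2 of P and reverse-bump: 9 enters row 1 and ejects 6. So w(5) = 6. P is now [[2, 3, 9], [8]].
Step i=4: Q has 4 at row 1, column 3; remove that cell from P, ejecting 9. So w(4) = 9. P is now [[2, 3], [8]].
Step i=3: Q has 3 at row 1, column 2; remove that cell from P, ejecting 3. So w(3) = 3. P is now [[2], [8]].
Step i=2: Q has 2 at row 2, column 1; remove 8 from row 2 of P and reverse-bump: 8 enters row 1 and ejects 2. So w(2) = 2. P is now [[8]].
Step i=1: Q has 1 at row 1, column 1; remove that cell from P, ejecting 8. So w(1) = 8. P is now [].

So w = 8 2 3 9 6 5 1 4 7.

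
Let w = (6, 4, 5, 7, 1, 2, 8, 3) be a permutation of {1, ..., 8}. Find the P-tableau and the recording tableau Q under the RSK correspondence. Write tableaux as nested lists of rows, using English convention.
P = [[1, 2, 3, 8], [4, 5, 7], [6]], Q = [[1, 3, 4, 7], [2, 6, 8], [5]]

Insert each entry of the permutation into P by Schensted row insertion, recording in Q the position of each new cell.

Insert 6: appended to row 1. P = [[6]].
Insert 4: 4 bumps 6 from row 1; 6 starts row 2. P = [[4], [6]].
Insert 5: appended to row 1. P = [[4, 5], [6]].
Insert 7: appended to row 1. P = [[4, 5, 7], [6]].
Insert 1: 1 bumps 4 from row 1; 4 bumps 6 from row 2; 6 starts row 3. P = [[1, 5, 7], [4], [6]].
Insert 2: 2 bumps 5 from row 1; 5 appends to row 2. P = [[1, 2, 7], [4, 5], [6]].
Insert 8: appended to row 1. P = [[1, 2, 7, 8], [4, 5], [6]].
Insert 3: 3 bumps 7 from row 1; 7 appends to row 2. P = [[1, 2, 3, 8], [4, 5, 7], [6]].

So P = [[1, 2, 3, 8], [4, 5, 7], [6]], Q = [[1, 3, 4, 7], [2, 6, 8], [5]].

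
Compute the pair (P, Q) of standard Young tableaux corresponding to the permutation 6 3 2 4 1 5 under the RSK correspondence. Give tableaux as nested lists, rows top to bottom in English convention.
P = [[1, 4, 5], [2], [3], [6]], Q = [[1, 4, 6], [2], [3], [5]]

Insert each entry of the permutation into P by Schensted row insertion, recording in Q the position of each new cell.

Insert 6: appended to row 1. P = [[6]], Q = [[1]].
Insert 3: 3 bumps 6 from row 1; 6 starts row 2. P = [[3], [6]], Q = [[1], [2]].
Insert 2: 2 bumps 3 from row 1; 3 bumps 6 from row 2; 6 starts row 3. P = [[2], [3], [6]], Q = [[1], [2], [3]].
Insert 4: appended to row 1. P = [[2, 4], [3], [6]], Q = [[1, 4], [2], [3]].
Insert 1: 1 bumps 2 from row 1; 2 bumps 3 from row 2; 3 bumps 6 from row 3; 6 starts row 4. P = [[1, 4], [2], [3], [6]], Q = [[1, 4], [2], [3], [5]].
Insert 5: appended to row 1. P = [[1, 4, 5], [2], [3], [6]], Q = [[1, 4, 6], [2], [3], [5]].

So P = [[1, 4, 5], [2], [3], [6]], Q = [[1, 4, 6], [2], [3], [5]].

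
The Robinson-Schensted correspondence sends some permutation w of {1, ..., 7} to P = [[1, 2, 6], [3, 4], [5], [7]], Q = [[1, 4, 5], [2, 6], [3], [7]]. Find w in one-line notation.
Reverse the RSK construction: for i from n down to 1, find the cell of Q containing i, remove the entry at that cell from P, and reverse-bump it up through P; the value ejected from row 1 is w(i).

Step i=7: Q has 7 at row 4, column 1; remove 7 from row 4 of P and reverse-bump: 7 enters row 3 and ejects 5; 5 enters row 2 and ejects 4; 4 enters row 1 and ejects 2. So w(7) = 2. P is now [[1, 4, 6], [3, 5], [7]].
Step i=6: Q has 6 at row 2, column 2; remove 5 from row 2 of P and reverse-bump: 5 enters row 1 and ejects 4. So w(6) = 4. P is now [[1, 5, 6], [3], [7]].
Step i=5: Q has 5 at row 1, column 3; remove that cell from P, ejecting 6. So w(5) = 6. P is now [[1, 5], [3], [7]].
Step i=4: Q has 4 at row 1, column 2; remove that cell from P, ejecting 5. So w(4) = 5. P is now [[1], [3], [7]].
Step i=3: Q has 3 at row 3, column 1; remove 7 from row 3 of P and reverse-bump: 7 enters row 2 and ejects 3; 3 enters row 1 and ejects 1. So w(3) = 1. P is now [[3], [7]].
Step i=2: Q has 2 at row 2, column 1; remove 7 from row 2 of P and reverse-bump: 7 enters row 1 and ejects 3. So w(2) = 3. P is now [[7]].
Step i=1: Q has 1 at row 1, column 1; remove that cell from P, ejecting 7. So w(1) = 7. P is now [].

So w = 7 3 1 5 6 4 2.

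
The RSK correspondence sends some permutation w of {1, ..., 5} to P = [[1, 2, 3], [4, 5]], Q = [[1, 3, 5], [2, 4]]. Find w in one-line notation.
Reverse the RSK construction: for i from n down to 1, find the cell of Q containing i, remove the entry at that cell from P, and reverse-bump it up through P; the value ejected from row 1 is w(i).

Step i=5: Q has 5 at row 1, column 3; remove that cell from P, ejecting 3. So w(5) = 3. P is now [[1, 2], [4, 5]].
Step i=4: Q has 4 at row 2, column 2; remove 5 from row 2 of P and reverse-bump: 5 enters row 1 and ejects 2. So w(4) = 2. P is now [[1, 5], [4]].
Step i=3: Q has 3 at row 1, column 2; remove that cell from P, ejecting 5. So w(3) = 5. P is now [[1], [4]].
Step i=2: Q has 2 at row 2, column 1; remove 4 from row 2 of P and reverse-bump: 4 enters row 1 and ejects 1. So w(2) = 1. P is now [[4]].
Step i=1: Q has 1 at row 1, column 1; remove that cell from P, ejecting 4. So w(1) = 4. P is now [].

So w = 4 1 5 2 3.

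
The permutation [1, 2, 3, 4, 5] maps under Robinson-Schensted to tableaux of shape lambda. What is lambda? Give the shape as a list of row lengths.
[5]

Row-insert each entry into an empty tableau.

After inserting 1: P = [[1]].
After inserting 2: P = [[1, 2]].
After inserting 3: P = [[1, 2, 3]].
After inserting 4: P = [[1, 2, 3, 4]].
After inserting 5: P = [[1, 2, 3, 4, 5]].

The final insertion tableau P = [[1, 2, 3, 4, 5]] has shape [5].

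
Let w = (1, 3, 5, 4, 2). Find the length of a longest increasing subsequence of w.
3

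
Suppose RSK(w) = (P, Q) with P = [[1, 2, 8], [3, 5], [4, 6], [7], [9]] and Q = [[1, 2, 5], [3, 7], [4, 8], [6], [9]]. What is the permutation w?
4 9 7 3 8 1 6 5 2

Reverse the RSK construction: for i from n down to 1, find the cell of Q containing i, remove the entry at that cell from P, and reverse-bump it up through P; the value ejected from row 1 is w(i).

Step i=9: Q has 9 at row 5, column 1; remove 9 from row 5 of P and reverse-bump: 9 enters row 4 and ejects 7; 7 enters row 3 and ejects 6; 6 enters row 2 and ejects 5; 5 enters row 1 and ejects 2. So w(9) = 2. P is now [[1, 5, 8], [3, 6], [4, 7], [9]].
Step i=8: Q has 8 at row 3, column 2; remove 7 from row 3 of P and reverse-bump: 7 enters row 2 and ejects 6; 6 enters row 1 and ejects 5. So w(8) = 5. P is now [[1, 6, 8], [3, 7], [4], [9]].
Step i=7: Q has 7 at row 2, column 2; remove 7 from row 2 of P and reverse-bump: 7 enters row 1 and ejects 6. So w(7) = 6. P is now [[1, 7, 8], [3], [4], [9]].
Step i=6: Q has 6 at row 4, column 1; remove 9 from row 4 of P and reverse-bump: 9 enters row 3 and ejects 4; 4 enters row 2 and ejects 3; 3 enters row 1 and ejects 1. So w(6) = 1. P is now [[3, 7, 8], [4], [9]].
Step i=5: Q has 5 at row 1, column 3; remove that cell from P, ejecting 8. So w(5) = 8. P is now [[3, 7], [4], [9]].
Step i=4: Q has 4 at row 3, column 1; remove 9 from row 3 of P and reverse-bump: 9 enters row 2 and ejects 4; 4 enters row 1 and ejects 3. So w(4) = 3. P is now [[4, 7], [9]].
Step i=3: Q has 3 at row 2, column 1; remove 9 from row 2 of P and reverse-bump: 9 enters row 1 and ejects 7. So w(3) = 7. P is now [[4, 9]].
Step i=2: Q has 2 at row 1, column 2; remove that cell from P, ejecting 9. So w(2) = 9. P is now [[4]].
Step i=1: Q has 1 at row 1, column 1; remove that cell from P, ejecting 4. So w(1) = 4. P is now [].

So w = 4 9 7 3 8 1 6 5 2.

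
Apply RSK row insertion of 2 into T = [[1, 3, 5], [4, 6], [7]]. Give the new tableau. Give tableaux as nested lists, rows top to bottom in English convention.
In row 1, 2 replaces 3 (the leftmost entry greater than 2); 3 is bumped to row 2. In row 2, 3 replaces 4 (the leftmost entry greater than 3); 4 is bumped to row 3. In row 3, 4 replaces 7 (the leftmost entry greater than 4); 7 is bumped to row 4. 7 starts a new row 4. The new tableau is [[1, 2, 5], [3, 6], [4], [7]].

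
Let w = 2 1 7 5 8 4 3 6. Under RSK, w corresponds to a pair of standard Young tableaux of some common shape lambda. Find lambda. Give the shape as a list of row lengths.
[3, 3, 1, 1]

RSK row insertion gives P = [[1, 3, 6], [2, 4, 8], [5], [7]], which has shape [3, 3, 1, 1].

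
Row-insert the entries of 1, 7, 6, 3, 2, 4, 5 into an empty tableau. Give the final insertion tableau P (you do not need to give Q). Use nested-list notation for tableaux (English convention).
Insert 1: appended to row 1. P = [[1]].
Insert 7: appended to row 1. P = [[1, 7]].
Insert 6: 6 bumps 7 from row 1; 7 starts row 2. P = [[1, 6], [7]].
Insert 3: 3 bumps 6 from row 1; 6 bumps 7 from row 2; 7 starts row 3. P = [[1, 3], [6], [7]].
Insert 2: 2 bumps 3 from row 1; 3 bumps 6 from row 2; 6 bumps 7 from row 3; 7 starts row 4. P = [[1, 2], [3], [6], [7]].
Insert 4: appended to row 1. P = [[1, 2, 4], [3], [6], [7]].
Insert 5: appended to row 1. P = [[1, 2, 4, 5], [3], [6], [7]].

So P = [[1, 2, 4, 5], [3], [6], [7]].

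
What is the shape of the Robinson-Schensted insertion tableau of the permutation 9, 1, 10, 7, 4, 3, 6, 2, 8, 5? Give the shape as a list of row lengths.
Row-insert each entry into an empty tableau.

After inserting 9: P = [[9]].
After inserting 1: P = [[1], [9]].
After inserting 10: P = [[1, 10], [9]].
After inserting 7: P = [[1, 7], [9, 10]].
After inserting 4: P = [[1, 4], [7, 10], [9]].
After inserting 3: P = [[1, 3], [4, 10], [7], [9]].
After inserting 6: P = [[1, 3, 6], [4, 10], [7], [9]].
After inserting 2: P = [[1, 2, 6], [3, 10], [4], [7], [9]].
After inserting 8: P = [[1, 2, 6, 8], [3, 10], [4], [7], [9]].
After inserting 5: P = [[1, 2, 5, 8], [3, 6], [4, 10], [7], [9]].

The final insertion tableau P = [[1, 2, 5, 8], [3, 6], [4, 10], [7], [9]] has shape [4, 2, 2, 1, 1].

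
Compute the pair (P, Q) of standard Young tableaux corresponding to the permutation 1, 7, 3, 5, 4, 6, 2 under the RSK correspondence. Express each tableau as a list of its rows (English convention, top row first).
P = [[1, 2, 4, 6], [3], [5], [7]], Q = [[1, 2, 4, 6], [3], [5], [7]]

Insert each entry of the permutation into P by Schensted row insertion, recording in Q the position of each new cell.

After inserting 1: P = [[1]].
After inserting 7: P = [[1, 7]].
After inserting 3: P = [[1, 3], [7]].
After inserting 5: P = [[1, 3, 5], [7]].
After inserting 4: P = [[1, 3, 4], [5], [7]].
After inserting 6: P = [[1, 3, 4, 6], [5], [7]].
After inserting 2: P = [[1, 2, 4, 6], [3], [5], [7]].

So P = [[1, 2, 4, 6], [3], [5], [7]], Q = [[1, 2, 4, 6], [3], [5], [7]].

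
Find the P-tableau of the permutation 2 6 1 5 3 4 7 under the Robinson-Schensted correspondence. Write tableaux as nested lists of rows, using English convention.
Insert 2: appended to row 1. P = [[2]].
Insert 6: appended to row 1. P = [[2, 6]].
Insert 1: 1 bumps 2 from row 1; 2 starts row 2. P = [[1, 6], [2]].
Insert 5: 5 bumps 6 from row 1; 6 appends to row 2. P = [[1, 5], [2, 6]].
Insert 3: 3 bumps 5 from row 1; 5 bumps 6 from row 2; 6 starts row 3. P = [[1, 3], [2, 5], [6]].
Insert 4: appended to row 1. P = [[1, 3, 4], [2, 5], [6]].
Insert 7: appended to row 1. P = [[1, 3, 4, 7], [2, 5], [6]].

So P = [[1, 3, 4, 7], [2, 5], [6]].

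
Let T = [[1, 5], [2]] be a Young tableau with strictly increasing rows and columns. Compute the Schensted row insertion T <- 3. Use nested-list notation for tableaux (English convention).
[[1, 3], [2, 5]]

In row 1, 3 replaces 5 (the leftmost entry greater than 3); 5 is bumped to row 2. 5 is appended to row 2. The new tableau is [[1, 3], [2, 5]].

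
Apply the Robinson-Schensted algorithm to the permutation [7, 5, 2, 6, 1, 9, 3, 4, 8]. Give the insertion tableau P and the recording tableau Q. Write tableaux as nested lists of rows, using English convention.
P = [[1, 3, 4, 8], [2, 6, 9], [5], [7]], Q = [[1, 4, 6, 9], [2, 7, 8], [3], [5]]

Insert each entry of the permutation into P by Schensted row insertion, recording in Q the position of each new cell.

Insert 7: appended to row 1. P = [[7]].
Insert 5: 5 bumps 7 from row 1; 7 starts row 2. P = [[5], [7]].
Insert 2: 2 bumps 5 from row 1; 5 bumps 7 from row 2; 7 starts row 3. P = [[2], [5], [7]].
Insert 6: appended to row 1. P = [[2, 6], [5], [7]].
Insert 1: 1 bumps 2 from row 1; 2 bumps 5 from row 2; 5 bumps 7 from row 3; 7 starts row 4. P = [[1, 6], [2], [5], [7]].
Insert 9: appended to row 1. P = [[1, 6, 9], [2], [5], [7]].
Insert 3: 3 bumps 6 from row 1; 6 appends to row 2. P = [[1, 3, 9], [2, 6], [5], [7]].
Insert 4: 4 bumps 9 from row 1; 9 appends to row 2. P = [[1, 3, 4], [2, 6, 9], [5], [7]].
Insert 8: appended to row 1. P = [[1, 3, 4, 8], [2, 6, 9], [5], [7]].

So P = [[1, 3, 4, 8], [2, 6, 9], [5], [7]], Q = [[1, 4, 6, 9], [2, 7, 8], [3], [5]].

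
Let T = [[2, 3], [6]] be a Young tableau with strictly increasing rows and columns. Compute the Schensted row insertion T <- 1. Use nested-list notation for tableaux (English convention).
In row 1, 1 replaces 2 (the leftmost entry greater than 1); 2 is bumped to row 2. In row 2, 2 replaces 6 (the leftmost entry greater than 2); 6 is bumped to row 3. 6 starts a new row 3. The new tableau is [[1, 3], [2], [6]].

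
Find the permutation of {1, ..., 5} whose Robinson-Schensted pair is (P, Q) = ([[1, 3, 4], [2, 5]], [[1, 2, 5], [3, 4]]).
2 5 1 3 4

Reverse the RSK construction: for i from n down to 1, find the cell of Q containing i, remove the entry at that cell from P, and reverse-bump it up through P; the value ejected from row 1 is w(i).

Step i=5: Q has 5 at row 1, column 3; remove that cell from P, ejecting 4. So w(5) = 4. P is now [[1, 3], [2, 5]].
Step i=4: Q has 4 at row 2, column 2; remove 5 from row 2 of P and reverse-bump: 5 enters row 1 and ejects 3. So w(4) = 3. P is now [[1, 5], [2]].
Step i=3: Q has 3 at row 2, column 1; remove 2 from row 2 of P and reverse-bump: 2 enters row 1 and ejects 1. So w(3) = 1. P is now [[2, 5]].
Step i=2: Q has 2 at row 1, column 2; remove that cell from P, ejecting 5. So w(2) = 5. P is now [[2]].
Step i=1: Q has 1 at row 1, column 1; remove that cell from P, ejecting 2. So w(1) = 2. P is now [].

So w = 2 5 1 3 4.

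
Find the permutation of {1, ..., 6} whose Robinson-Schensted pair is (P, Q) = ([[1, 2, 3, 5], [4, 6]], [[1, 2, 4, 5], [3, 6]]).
1 4 2 3 6 5

Reverse the RSK construction: for i from n down to 1, find the cell of Q containing i, remove the entry at that cell from P, and reverse-bump it up through P; the value ejected from row 1 is w(i).

Step i=6: Q has 6 at row 2, column 2; remove 6 from row 2 of P and reverse-bump: 6 enters row 1 and ejects 5. So w(6) = 5. P is now [[1, 2, 3, 6], [4]].
Step i=5: Q has 5 at row 1, column 4; remove that cell from P, ejecting 6. So w(5) = 6. P is now [[1, 2, 3], [4]].
Step i=4: Q has 4 at row 1, column 3; remove that cell from P, ejecting 3. So w(4) = 3. P is now [[1, 2], [4]].
Step i=3: Q has 3 at row 2, column 1; remove 4 from row 2 of P and reverse-bump: 4 enters row 1 and ejects 2. So w(3) = 2. P is now [[1, 4]].
Step i=2: Q has 2 at row 1, column 2; remove that cell from P, ejecting 4. So w(2) = 4. P is now [[1]].
Step i=1: Q has 1 at row 1, column 1; remove that cell from P, ejecting 1. So w(1) = 1. P is now [].

So w = 1 4 2 3 6 5.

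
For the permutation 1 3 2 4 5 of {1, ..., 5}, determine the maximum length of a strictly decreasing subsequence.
2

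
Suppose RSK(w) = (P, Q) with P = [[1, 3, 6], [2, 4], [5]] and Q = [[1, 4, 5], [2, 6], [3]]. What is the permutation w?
5 2 1 4 6 3

Reverse the RSK construction: for i from n down to 1, find the cell of Q containing i, remove the entry at that cell from P, and reverse-bump it up through P; the value ejected from row 1 is w(i).

Step i=6: Q has 6 at row 2, column 2; remove 4 from row 2 of P and reverse-bump: 4 enters row 1 and ejects 3. So w(6) = 3. P is now [[1, 4, 6], [2], [5]].
Step i=5: Q has 5 at row 1, column 3; remove that cell from P, ejecting 6. So w(5) = 6. P is now [[1, 4], [2], [5]].
Step i=4: Q has 4 at row 1, column 2; remove that cell from P, ejecting 4. So w(4) = 4. P is now [[1], [2], [5]].
Step i=3: Q has 3 at row 3, column 1; remove 5 from row 3 of P and reverse-bump: 5 enters row 2 and ejects 2; 2 enters row 1 and ejects 1. So w(3) = 1. P is now [[2], [5]].
Step i=2: Q has 2 at row 2, column 1; remove 5 from row 2 of P and reverse-bump: 5 enters row 1 and ejects 2. So w(2) = 2. P is now [[5]].
Step i=1: Q has 1 at row 1, column 1; remove that cell from P, ejecting 5. So w(1) = 5. P is now [].

So w = 5 2 1 4 6 3.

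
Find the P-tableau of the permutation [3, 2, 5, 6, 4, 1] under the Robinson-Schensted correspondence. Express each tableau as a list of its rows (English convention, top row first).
P = [[1, 4, 6], [2, 5], [3]]

After inserting 3: P = [[3]].
After inserting 2: P = [[2], [3]].
After inserting 5: P = [[2, 5], [3]].
After inserting 6: P = [[2, 5, 6], [3]].
After inserting 4: P = [[2, 4, 6], [3, 5]].
After inserting 1: P = [[1, 4, 6], [2, 5], [3]].

So P = [[1, 4, 6], [2, 5], [3]].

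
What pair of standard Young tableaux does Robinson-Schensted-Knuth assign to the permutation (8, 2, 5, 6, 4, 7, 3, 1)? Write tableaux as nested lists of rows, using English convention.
P = [[1, 3, 6, 7], [2], [4], [5], [8]], Q = [[1, 3, 4, 6], [2], [5], [7], [8]]

Insert each entry of the permutation into P by Schensted row insertion, recording in Q the position of each new cell.

Insert 8: appended to row 1. P = [[8]], Q = [[1]].
Insert 2: 2 bumps 8 from row 1; 8 starts row 2. P = [[2], [8]], Q = [[1], [2]].
Insert 5: appended to row 1. P = [[2, 5], [8]], Q = [[1, 3], [2]].
Insert 6: appended to row 1. P = [[2, 5, 6], [8]], Q = [[1, 3, 4], [2]].
Insert 4: 4 bumps 5 from row 1; 5 bumps 8 from row 2; 8 starts row 3. P = [[2, 4, 6], [5], [8]], Q = [[1, 3, 4], [2], [5]].
Insert 7: appended to row 1. P = [[2, 4, 6, 7], [5], [8]], Q = [[1, 3, 4, 6], [2], [5]].
Insert 3: 3 bumps 4 from row 1; 4 bumps 5 from row 2; 5 bumps 8 from row 3; 8 starts row 4. P = [[2, 3, 6, 7], [4], [5], [8]], Q = [[1, 3, 4, 6], [2], [5], [7]].
Insert 1: 1 bumps 2 from row 1; 2 bumps 4 from row 2; 4 bumps 5 from row 3; 5 bumps 8 from row 4; 8 starts row 5. P = [[1, 3, 6, 7], [2], [4], [5], [8]], Q = [[1, 3, 4, 6], [2], [5], [7], [8]].

So P = [[1, 3, 6, 7], [2], [4], [5], [8]], Q = [[1, 3, 4, 6], [2], [5], [7], [8]].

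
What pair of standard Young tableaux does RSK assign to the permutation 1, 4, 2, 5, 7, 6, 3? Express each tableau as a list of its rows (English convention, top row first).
Insert each entry of the permutation into P by Schensted row insertion, recording in Q the position of each new cell.

Insert 1: appended to row 1. P = [[1]].
Insert 4: appended to row 1. P = [[1, 4]].
Insert 2: 2 bumps 4 from row 1; 4 starts row 2. P = [[1, 2], [4]].
Insert 5: appended to row 1. P = [[1, 2, 5], [4]].
Insert 7: appended to row 1. P = [[1, 2, 5, 7], [4]].
Insert 6: 6 bumps 7 from row 1; 7 appends to row 2. P = [[1, 2, 5, 6], [4, 7]].
Insert 3: 3 bumps 5 from row 1; 5 bumps 7 from row 2; 7 starts row 3. P = [[1, 2, 3, 6], [4, 5], [7]].

So P = [[1, 2, 3, 6], [4, 5], [7]], Q = [[1, 2, 4, 5], [3, 6], [7]].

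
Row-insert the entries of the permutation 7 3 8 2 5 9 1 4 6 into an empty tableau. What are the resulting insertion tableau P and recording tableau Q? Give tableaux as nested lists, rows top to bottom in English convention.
Insert each entry of the permutation into P by Schensted row insertion, recording in Q the position of each new cell.

Insert 7: appended to row 1. P = [[7]].
Insert 3: 3 bumps 7 from row 1; 7 starts row 2. P = [[3], [7]].
Insert 8: appended to row 1. P = [[3, 8], [7]].
Insert 2: 2 bumps 3 from row 1; 3 bumps 7 from row 2; 7 starts row 3. P = [[2, 8], [3], [7]].
Insert 5: 5 bumps 8 from row 1; 8 appends to row 2. P = [[2, 5], [3, 8], [7]].
Insert 9: appended to row 1. P = [[2, 5, 9], [3, 8], [7]].
Insert 1: 1 bumps 2 from row 1; 2 bumps 3 from row 2; 3 bumps 7 from row 3; 7 starts row 4. P = [[1, 5, 9], [2, 8], [3], [7]].
Insert 4: 4 bumps 5 from row 1; 5 bumps 8 from row 2; 8 appends to row 3. P = [[1, 4, 9], [2, 5], [3, 8], [7]].
Insert 6: 6 bumps 9 from row 1; 9 appends to row 2. P = [[1, 4, 6], [2, 5, 9], [3, 8], [7]].

So P = [[1, 4, 6], [2, 5, 9], [3, 8], [7]], Q = [[1, 3, 6], [2, 5, 9], [4, 8], [7]].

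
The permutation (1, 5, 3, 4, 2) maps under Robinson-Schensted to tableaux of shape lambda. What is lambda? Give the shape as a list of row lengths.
Row-insert each entry into an empty tableau.

After inserting 1: P = [[1]].
After inserting 5: P = [[1, 5]].
After inserting 3: P = [[1, 3], [5]].
After inserting 4: P = [[1, 3, 4], [5]].
After inserting 2: P = [[1, 2, 4], [3], [5]].

The final insertion tableau P = [[1, 2, 4], [3], [5]] has shape [3, 1, 1].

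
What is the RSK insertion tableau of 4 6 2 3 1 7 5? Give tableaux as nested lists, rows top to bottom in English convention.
P = [[1, 3, 5], [2, 6, 7], [4]]

Insert 4: appended to row 1. P = [[4]].
Insert 6: appended to row 1. P = [[4, 6]].
Insert 2: 2 bumps 4 from row 1; 4 starts row 2. P = [[2, 6], [4]].
Insert 3: 3 bumps 6 from row 1; 6 appends to row 2. P = [[2, 3], [4, 6]].
Insert 1: 1 bumps 2 from row 1; 2 bumps 4 from row 2; 4 starts row 3. P = [[1, 3], [2, 6], [4]].
Insert 7: appended to row 1. P = [[1, 3, 7], [2, 6], [4]].
Insert 5: 5 bumps 7 from row 1; 7 appends to row 2. P = [[1, 3, 5], [2, 6, 7], [4]].

So P = [[1, 3, 5], [2, 6, 7], [4]].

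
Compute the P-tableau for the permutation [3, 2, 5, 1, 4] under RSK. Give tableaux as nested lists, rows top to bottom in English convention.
Insert 3: appended to row 1. P = [[3]].
Insert 2: 2 bumps 3 from row 1; 3 starts row 2. P = [[2], [3]].
Insert 5: appended to row 1. P = [[2, 5], [3]].
Insert 1: 1 bumps 2 from row 1; 2 bumps 3 from row 2; 3 starts row 3. P = [[1, 5], [2], [3]].
Insert 4: 4 bumps 5 from row 1; 5 appends to row 2. P = [[1, 4], [2, 5], [3]].

So P = [[1, 4], [2, 5], [3]].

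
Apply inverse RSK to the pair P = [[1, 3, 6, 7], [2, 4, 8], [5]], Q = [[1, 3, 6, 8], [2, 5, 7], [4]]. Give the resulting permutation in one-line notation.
5 2 4 1 3 8 6 7

Reverse the RSK construction: for i from n down to 1, find the cell of Q containing i, remove the entry at that cell from P, and reverse-bump it up through P; the value ejected from row 1 is w(i).

Step i=8: Q has 8 at row 1, column 4; remove that cell from P, ejecting 7. So w(8) = 7. P is now [[1, 3, 6], [2, 4, 8], [5]].
Step i=7: Q has 7 at row 2, column 3; remove 8 from row 2 of P and reverse-bump: 8 enters row 1 and ejects 6. So w(7) = 6. P is now [[1, 3, 8], [2, 4], [5]].
Step i=6: Q has 6 at row 1, column 3; remove that cell from P, ejecting 8. So w(6) = 8. P is now [[1, 3], [2, 4], [5]].
Step i=5: Q has 5 at row 2, column 2; remove 4 from row 2 of P and reverse-bump: 4 enters row 1 and ejects 3. So w(5) = 3. P is now [[1, 4], [2], [5]].
Step i=4: Q has 4 at row 3, column 1; remove 5 from row 3 of P and reverse-bump: 5 enters row 2 and ejects 2; 2 enters row 1 and ejects 1. So w(4) = 1. P is now [[2, 4], [5]].
Step i=3: Q has 3 at row 1, column 2; remove that cell from P, ejecting 4. So w(3) = 4. P is now [[2], [5]].
Step i=2: Q has 2 at row 2, column 1; remove 5 from row 2 of P and reverse-bump: 5 enters row 1 and ejects 2. So w(2) = 2. P is now [[5]].
Step i=1: Q has 1 at row 1, column 1; remove that cell from P, ejecting 5. So w(1) = 5. P is now [].

So w = 5 2 4 1 3 8 6 7.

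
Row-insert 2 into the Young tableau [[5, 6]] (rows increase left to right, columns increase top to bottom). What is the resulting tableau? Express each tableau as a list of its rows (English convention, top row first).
[[2, 6], [5]]

In row 1, 2 replaces 5 (the leftmost entry greater than 2); 5 is bumped to row 2. 5 starts a new row 2. The new tableau is [[2, 6], [5]].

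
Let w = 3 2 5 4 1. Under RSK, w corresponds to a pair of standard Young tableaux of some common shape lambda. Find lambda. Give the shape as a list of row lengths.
Row-insert each entry into an empty tableau.

After inserting 3: P = [[3]].
After inserting 2: P = [[2], [3]].
After inserting 5: P = [[2, 5], [3]].
After inserting 4: P = [[2, 4], [3, 5]].
After inserting 1: P = [[1, 4], [2, 5], [3]].

The final insertion tableau P = [[1, 4], [2, 5], [3]] has shape [2, 2, 1].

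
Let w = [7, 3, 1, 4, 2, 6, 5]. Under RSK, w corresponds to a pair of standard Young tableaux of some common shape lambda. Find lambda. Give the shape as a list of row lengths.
Row-insert each entry into an empty tableau.

After inserting 7: P = [[7]].
After inserting 3: P = [[3], [7]].
After inserting 1: P = [[1], [3], [7]].
After inserting 4: P = [[1, 4], [3], [7]].
After inserting 2: P = [[1, 2], [3, 4], [7]].
After inserting 6: P = [[1, 2, 6], [3, 4], [7]].
After inserting 5: P = [[1, 2, 5], [3, 4, 6], [7]].

The final insertion tableau P = [[1, 2, 5], [3, 4, 6], [7]] has shape [3, 3, 1].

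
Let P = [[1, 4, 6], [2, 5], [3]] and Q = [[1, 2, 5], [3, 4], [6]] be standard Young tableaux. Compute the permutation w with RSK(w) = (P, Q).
Reverse the RSK construction: for i from n down to 1, find the cell of Q containing i, remove the entry at that cell from P, and reverse-bump it up through P; the value ejected from row 1 is w(i).

Step i=6: Q has 6 at row 3, column 1; remove 3 from row 3 of P and reverse-bump: 3 enters row 2 and ejects 2; 2 enters row 1 and ejects 1. So w(6) = 1. P is now [[2, 4, 6], [3, 5]].
Step i=5: Q has 5 at row 1, column 3; remove that cell from P, ejecting 6. So w(5) = 6. P is now [[2, 4], [3, 5]].
Step i=4: Q has 4 at row 2, column 2; remove 5 from row 2 of P and reverse-bump: 5 enters row 1 and ejects 4. So w(4) = 4. P is now [[2, 5], [3]].
Step i=3: Q has 3 at row 2, column 1; remove 3 from row 2 of P and reverse-bump: 3 enters row 1 and ejects 2. So w(3) = 2. P is now [[3, 5]].
Step i=2: Q has 2 at row 1, column 2; remove that cell from P, ejecting 5. So w(2) = 5. P is now [[3]].
Step i=1: Q has 1 at row 1, column 1; remove that cell from P, ejecting 3. So w(1) = 3. P is now [].

So w = 3 5 2 4 6 1.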